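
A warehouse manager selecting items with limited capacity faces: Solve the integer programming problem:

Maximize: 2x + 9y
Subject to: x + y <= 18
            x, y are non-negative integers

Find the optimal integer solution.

Objective: 2x + 9y, constraint: x + y <= 18
Coefficient of y is 9 > coefficient of x is 2, so allocate the entire budget to y.
Optimal: x = 0, y = 18, value = 162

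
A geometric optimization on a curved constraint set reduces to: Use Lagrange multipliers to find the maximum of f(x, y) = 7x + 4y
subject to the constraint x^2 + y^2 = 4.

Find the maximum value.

Set up Lagrange conditions: grad f = lambda * grad g
  7 = 2*lambda*x
  4 = 2*lambda*y
From these: x/y = 7/4, so x = 7t, y = 4t for some t.
Substitute into constraint: (7t)^2 + (4t)^2 = 4
  t^2 * 65 = 4
  t = sqrt(4/65)
Maximum = 7*x + 4*y = (7^2 + 4^2)*t = 65 * sqrt(4/65) = sqrt(260)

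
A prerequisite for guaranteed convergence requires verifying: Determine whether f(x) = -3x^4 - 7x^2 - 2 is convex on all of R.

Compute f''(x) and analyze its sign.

f(x) = -3x^4 - 7x^2 - 2
f'(x) = -12x^3 + -14x
f''(x) = -36x^2 + -14
f''(x) = -36x^2 + -14 <= -14 < 0 for all x
Therefore, f is concave on R.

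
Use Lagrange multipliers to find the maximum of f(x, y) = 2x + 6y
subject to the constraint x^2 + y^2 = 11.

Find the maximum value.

Set up Lagrange conditions: grad f = lambda * grad g
  2 = 2*lambda*x
  6 = 2*lambda*y
From these: x/y = 2/6, so x = 2t, y = 6t for some t.
Substitute into constraint: (2t)^2 + (6t)^2 = 11
  t^2 * 40 = 11
  t = sqrt(11/40)
Maximum = 2*x + 6*y = (2^2 + 6^2)*t = 40 * sqrt(11/40) = sqrt(440)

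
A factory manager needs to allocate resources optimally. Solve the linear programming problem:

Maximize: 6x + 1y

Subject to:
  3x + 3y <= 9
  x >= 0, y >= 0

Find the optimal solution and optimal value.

The feasible region has vertices at [(0, 0), (3, 0), (0, 3)].
Checking objective 6x + 1y at each vertex:
  (0, 0): 6*0 + 1*0 = 0
  (3, 0): 6*3 + 1*0 = 18
  (0, 3): 6*0 + 1*3 = 3
Maximum is 18 at (3, 0).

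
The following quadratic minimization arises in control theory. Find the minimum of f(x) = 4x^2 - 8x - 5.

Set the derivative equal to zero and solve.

f(x) = 4x^2 - 8x - 5
f'(x) = 8x + (-8) = 0
x = 8/8 = 1
f(1) = -9
Since f''(x) = 8 > 0, this is a minimum.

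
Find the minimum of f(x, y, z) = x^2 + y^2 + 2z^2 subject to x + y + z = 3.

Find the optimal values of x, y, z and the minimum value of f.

Using Lagrange multipliers on f = x^2 + y^2 + 2z^2 with constraint x + y + z = 3:
Conditions: 2*1*x = lambda, 2*1*y = lambda, 2*2*z = lambda
So x = lambda/2, y = lambda/2, z = lambda/4
Substituting into constraint: lambda * (5/4) = 3
lambda = 12/5
x = 6/5, y = 6/5, z = 3/5
Minimum value = 18/5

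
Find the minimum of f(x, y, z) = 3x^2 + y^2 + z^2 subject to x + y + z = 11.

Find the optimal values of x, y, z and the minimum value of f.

Using Lagrange multipliers on f = 3x^2 + y^2 + z^2 with constraint x + y + z = 11:
Conditions: 2*3*x = lambda, 2*1*y = lambda, 2*1*z = lambda
So x = lambda/6, y = lambda/2, z = lambda/2
Substituting into constraint: lambda * (7/6) = 11
lambda = 66/7
x = 11/7, y = 33/7, z = 33/7
Minimum value = 363/7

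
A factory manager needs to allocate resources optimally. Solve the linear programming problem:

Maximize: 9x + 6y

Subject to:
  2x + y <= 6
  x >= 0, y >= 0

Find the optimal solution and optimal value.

The feasible region has vertices at [(0, 0), (3, 0), (0, 6)].
Checking objective 9x + 6y at each vertex:
  (0, 0): 9*0 + 6*0 = 0
  (3, 0): 9*3 + 6*0 = 27
  (0, 6): 9*0 + 6*6 = 36
Maximum is 36 at (0, 6).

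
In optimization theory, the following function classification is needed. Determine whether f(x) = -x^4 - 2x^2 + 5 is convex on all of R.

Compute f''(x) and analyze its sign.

f(x) = -x^4 - 2x^2 + 5
f'(x) = -4x^3 + -4x
f''(x) = -12x^2 + -4
f''(x) = -12x^2 + -4 <= -4 < 0 for all x
Therefore, f is concave on R.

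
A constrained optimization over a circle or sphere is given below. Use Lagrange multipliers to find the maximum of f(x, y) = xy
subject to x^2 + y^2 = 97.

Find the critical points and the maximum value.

Lagrange conditions: y = 2*lambda*x and x = 2*lambda*y
If x = 0 then y = 0, violating the constraint, so x, y != 0.
Dividing: y/x = x/y => x^2 = y^2 => y = x or y = -x
Constraint: 2x^2 = 97 => x^2 = 97/2 => x = +/-sqrt(97/2)
Critical points: (sqrt(97/2), sqrt(97/2)), (-sqrt(97/2), -sqrt(97/2)), (sqrt(97/2), -sqrt(97/2)), (-sqrt(97/2), sqrt(97/2))
  y = x:  xy = x^2 = 97/2  at (sqrt(97/2), sqrt(97/2)) and (-sqrt(97/2), -sqrt(97/2))
  y = -x: xy = -x^2 = -97/2 at (sqrt(97/2), -sqrt(97/2)) and (-sqrt(97/2), sqrt(97/2))
Maximum xy = 97/2 at (sqrt(97/2), sqrt(97/2)) and (-sqrt(97/2), -sqrt(97/2))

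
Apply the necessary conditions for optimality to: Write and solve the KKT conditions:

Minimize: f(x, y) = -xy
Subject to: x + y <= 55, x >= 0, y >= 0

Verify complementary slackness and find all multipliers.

Problem: min -xy s.t. x + y <= 55 (multiplier lambda), x >= 0 (mu_x), y >= 0 (mu_y)
KKT stationarity: -y + lambda - mu_x = 0, -x + lambda - mu_y = 0, with lambda, mu_x, mu_y >= 0
Complementary slackness: lambda*(x + y - 55) = 0, mu_x*x = 0, mu_y*y = 0
If lambda = 0: y = -mu_x <= 0 and x = -mu_y <= 0 force x = y = 0 with f = 0; but x = y = 55/2 is feasible with f = -3025/4 < 0, so this is not the minimum. Hence lambda > 0 and x + y = 55.
Try x > 0, y > 0 (so mu_x = mu_y = 0): y = lambda, x = lambda => x = y = lambda
x + y = 55 => 2*lambda = 55 => lambda = 55/2
x* = y* = 55/2 > 0, consistent with mu_x = mu_y = 0.
(Any feasible point with x = 0 or y = 0 has f = 0 > -3025/4, so the minimum is not on those boundaries.)
min(-xy) = -3025/4 (i.e. max xy = 3025/4)
Multipliers: lambda = 55/2, mu_x = 0, mu_y = 0
Complementary slackness: lambda*(x + y - 55) = 55/2*(55/2 + 55/2 - 55) = 0, mu_x*x = 0*55/2 = 0, mu_y*y = 0*55/2 = 0. Satisfied.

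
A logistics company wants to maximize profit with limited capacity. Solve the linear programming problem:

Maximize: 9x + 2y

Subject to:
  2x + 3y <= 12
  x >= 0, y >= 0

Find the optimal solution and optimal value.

The feasible region has vertices at [(0, 0), (6, 0), (0, 4)].
Checking objective 9x + 2y at each vertex:
  (0, 0): 9*0 + 2*0 = 0
  (6, 0): 9*6 + 2*0 = 54
  (0, 4): 9*0 + 2*4 = 8
Maximum is 54 at (6, 0).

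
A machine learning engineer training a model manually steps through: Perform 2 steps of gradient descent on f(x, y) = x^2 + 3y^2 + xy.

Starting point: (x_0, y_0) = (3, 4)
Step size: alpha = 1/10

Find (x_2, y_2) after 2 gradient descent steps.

f(x,y) = x^2 + 3y^2 + xy
grad_x = 2x + 1y, grad_y = 6y + 1x
Step 1: grad = (10, 27), (2, 13/10)
Step 2: grad = (53/10, 49/5), (147/100, 8/25)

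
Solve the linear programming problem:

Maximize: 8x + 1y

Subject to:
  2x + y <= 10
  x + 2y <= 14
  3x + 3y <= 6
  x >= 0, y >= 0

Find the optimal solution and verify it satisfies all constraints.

Feasible vertices: (0, 0), (0, 2), (2, 0)
Objective 8x + 1y at each vertex:
  (0, 0): 0
  (0, 2): 2
  (2, 0): 16
Maximum is 16 at (2, 0).
Verify constraints at (x, y) = (2, 0):
  2*2 + 1*0 = 4 <= 10
  1*2 + 2*0 = 2 <= 14
  3*2 + 3*0 = 6 <= 6 (active)
  x = 2 >= 0, y = 0 >= 0. All constraints satisfied.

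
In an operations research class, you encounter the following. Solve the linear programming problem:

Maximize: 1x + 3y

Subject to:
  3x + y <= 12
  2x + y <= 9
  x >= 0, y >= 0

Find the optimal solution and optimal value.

Feasible vertices: (0, 0), (0, 9), (3, 3), (4, 0)
Objective 1x + 3y at each:
  (0, 0): 0
  (0, 9): 27
  (3, 3): 12
  (4, 0): 4
Maximum is 27 at (0, 9).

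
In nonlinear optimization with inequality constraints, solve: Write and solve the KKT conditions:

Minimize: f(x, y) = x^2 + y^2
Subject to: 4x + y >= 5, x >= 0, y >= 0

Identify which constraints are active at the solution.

KKT conditions for min x^2 + y^2 s.t. 4x + 1y >= 5, x >= 0, y >= 0:
Stationarity: 2x = mu*4 + mu_x, 2y = mu*1 + mu_y, with mu, mu_x, mu_y >= 0
Complementary slackness: mu*(4x + y - 5) = 0, mu_x*x = 0, mu_y*y = 0
(0, 0) is infeasible (4*0 + 1*0 < 5), so if mu = 0 stationarity would force x = mu_x/2 >= 0, y = mu_y/2 >= 0 with mu_x*x = mu_y*y = 0, i.e. x = y = 0: contradiction. Hence mu > 0 and 4x + y = 5 is active.
Try x > 0, y > 0 (so mu_x = mu_y = 0): x = 4*mu/2, y = 1*mu/2
Substitute: 4*(4*mu/2) + 1*(1*mu/2) = 5
  mu*17/2 = 5 => mu = 10/17
x* = 20/17 > 0, y* = 5/17 > 0, consistent with mu_x = mu_y = 0.
f is convex and the constraints are linear, so this KKT point is the global minimum.
f* = 25/17
Active constraints: 4x + y >= 5 (holds with equality, mu = 10/17 > 0); x >= 0 and y >= 0 are inactive (mu_x = mu_y = 0).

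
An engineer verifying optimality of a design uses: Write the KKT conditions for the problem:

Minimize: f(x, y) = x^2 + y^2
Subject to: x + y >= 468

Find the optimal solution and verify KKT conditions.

KKT conditions for min x^2 + y^2 s.t. x + y >= 468:
Stationarity: 2x = mu, 2y = mu
So x = y = mu/2.
Complementary slackness: mu*(x + y - 468) = 0
Primal feasibility: x + y >= 468; dual feasibility: mu >= 0
If mu = 0 then x = y = 0, but 0 + 0 < 468 is infeasible, so the constraint is active.
Constraint active: x + y = 2*(mu/2) = 468 => mu = 468
x = y = 234, f = 109512
Verify: stationarity 2*234 = 468 = mu; primal 234 + 234 = 468 >= 468; dual mu = 468 >= 0; complementary slackness 468*(468 - 468) = 0. All KKT conditions hold.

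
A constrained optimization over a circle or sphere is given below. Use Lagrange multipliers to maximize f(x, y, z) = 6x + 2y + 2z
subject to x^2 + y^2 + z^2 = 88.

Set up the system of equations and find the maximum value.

Lagrange conditions: 6 = 2*lambda*x, 2 = 2*lambda*y, 2 = 2*lambda*z
So x:6 = y:2 = z:2, i.e. x = 6t, y = 2t, z = 2t
Constraint: t^2*(6^2 + 2^2 + 2^2) = 88
  t^2 * 44 = 88  =>  t = sqrt(2)
Maximum = 6*6t + 2*2t + 2*2t = 44*sqrt(2) = sqrt(3872)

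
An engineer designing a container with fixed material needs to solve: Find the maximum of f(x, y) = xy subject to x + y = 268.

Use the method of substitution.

Substitute y = 268 - x into f(x,y) = xy:
g(x) = x(268 - x) = 268x - x^2
g'(x) = 268 - 2x = 0  =>  x = 134
y = 268 - 134 = 134
Maximum value = 134 * 134 = 17956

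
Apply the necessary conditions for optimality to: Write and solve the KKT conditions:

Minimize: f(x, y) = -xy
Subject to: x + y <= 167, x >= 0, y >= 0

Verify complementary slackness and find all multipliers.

Problem: min -xy s.t. x + y <= 167 (multiplier lambda), x >= 0 (mu_x), y >= 0 (mu_y)
KKT stationarity: -y + lambda - mu_x = 0, -x + lambda - mu_y = 0, with lambda, mu_x, mu_y >= 0
Complementary slackness: lambda*(x + y - 167) = 0, mu_x*x = 0, mu_y*y = 0
If lambda = 0: y = -mu_x <= 0 and x = -mu_y <= 0 force x = y = 0 with f = 0; but x = y = 167/2 is feasible with f = -27889/4 < 0, so this is not the minimum. Hence lambda > 0 and x + y = 167.
Try x > 0, y > 0 (so mu_x = mu_y = 0): y = lambda, x = lambda => x = y = lambda
x + y = 167 => 2*lambda = 167 => lambda = 167/2
x* = y* = 167/2 > 0, consistent with mu_x = mu_y = 0.
(Any feasible point with x = 0 or y = 0 has f = 0 > -27889/4, so the minimum is not on those boundaries.)
min(-xy) = -27889/4 (i.e. max xy = 27889/4)
Multipliers: lambda = 167/2, mu_x = 0, mu_y = 0
Complementary slackness: lambda*(x + y - 167) = 167/2*(167/2 + 167/2 - 167) = 0, mu_x*x = 0*167/2 = 0, mu_y*y = 0*167/2 = 0. Satisfied.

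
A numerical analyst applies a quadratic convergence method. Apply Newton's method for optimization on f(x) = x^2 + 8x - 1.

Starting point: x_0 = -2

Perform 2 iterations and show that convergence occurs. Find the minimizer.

f(x) = x^2 + 8x - 1, f'(x) = 2x + (8), f''(x) = 2
Step 1: f'(-2) = 4, x_1 = -2 - 4/2 = -4
Step 2: f'(-4) = 0, x_2 = -4 (converged)
Newton's method converges in 1 step for quadratics.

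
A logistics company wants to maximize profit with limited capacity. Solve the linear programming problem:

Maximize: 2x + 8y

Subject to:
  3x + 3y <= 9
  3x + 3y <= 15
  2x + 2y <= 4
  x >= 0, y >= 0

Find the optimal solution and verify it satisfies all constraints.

Feasible vertices: (0, 0), (0, 2), (2, 0)
Objective 2x + 8y at each vertex:
  (0, 0): 0
  (0, 2): 16
  (2, 0): 4
Maximum is 16 at (0, 2).
Verify constraints at (x, y) = (0, 2):
  3*0 + 3*2 = 6 <= 9
  3*0 + 3*2 = 6 <= 15
  2*0 + 2*2 = 4 <= 4 (active)
  x = 0 >= 0, y = 2 >= 0. All constraints satisfied.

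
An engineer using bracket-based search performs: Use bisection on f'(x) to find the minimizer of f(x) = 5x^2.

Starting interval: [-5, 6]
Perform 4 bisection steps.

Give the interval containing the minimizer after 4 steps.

Finding critical point of f(x) = 5x^2 using bisection on f'(x) = 10x + 0.
f'(x) = 0 when x = 0.
Starting interval: [-5, 6]
Step 1: mid = 1/2, f'(mid) = 5, new interval = [-5, 1/2]
Step 2: mid = -9/4, f'(mid) = -45/2, new interval = [-9/4, 1/2]
Step 3: mid = -7/8, f'(mid) = -35/4, new interval = [-7/8, 1/2]
Step 4: mid = -3/16, f'(mid) = -15/8, new interval = [-3/16, 1/2]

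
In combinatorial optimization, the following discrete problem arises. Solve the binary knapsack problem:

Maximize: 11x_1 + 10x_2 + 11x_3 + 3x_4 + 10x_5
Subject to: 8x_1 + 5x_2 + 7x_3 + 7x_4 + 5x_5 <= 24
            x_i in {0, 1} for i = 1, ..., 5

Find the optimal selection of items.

Items: item 1 (v=11, w=8), item 2 (v=10, w=5), item 3 (v=11, w=7), item 4 (v=3, w=7), item 5 (v=10, w=5)
Capacity: 24
Checking all 32 subsets (w = total weight, v = total value):
  {}: w = 0, v = 0
  {1}: w = 8, v = 11
  {2}: w = 5, v = 10
  {3}: w = 7, v = 11
  {4}: w = 7, v = 3
  {5}: w = 5, v = 10
  {1, 2}: w = 13, v = 21
  {1, 3}: w = 15, v = 22
  {1, 4}: w = 15, v = 14
  {1, 5}: w = 13, v = 21
  {2, 3}: w = 12, v = 21
  {2, 4}: w = 12, v = 13
  {2, 5}: w = 10, v = 20
  {3, 4}: w = 14, v = 14
  {3, 5}: w = 12, v = 21
  {4, 5}: w = 12, v = 13
  {1, 2, 3}: w = 20, v = 32
  {1, 2, 4}: w = 20, v = 24
  {1, 2, 5}: w = 18, v = 31
  {1, 3, 4}: w = 22, v = 25
  {1, 3, 5}: w = 20, v = 32
  {1, 4, 5}: w = 20, v = 24
  {2, 3, 4}: w = 19, v = 24
  {2, 3, 5}: w = 17, v = 31
  {2, 4, 5}: w = 17, v = 23
  {3, 4, 5}: w = 19, v = 24
  {1, 2, 3, 4}: w = 27 > 24, infeasible
  {1, 2, 3, 5}: w = 25 > 24, infeasible
  {1, 2, 4, 5}: w = 25 > 24, infeasible
  {1, 3, 4, 5}: w = 27 > 24, infeasible
  {2, 3, 4, 5}: w = 24, v = 34
  {1, 2, 3, 4, 5}: w = 32 > 24, infeasible
Best feasible subset: items [2, 3, 4, 5]
Total weight: 24 <= 24, total value: 34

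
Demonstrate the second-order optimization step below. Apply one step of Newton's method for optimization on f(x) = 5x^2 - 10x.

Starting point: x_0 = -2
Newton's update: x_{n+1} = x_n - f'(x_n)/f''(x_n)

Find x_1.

f(x) = 5x^2 - 10x
f'(x) = 10x + (-10), f''(x) = 10
Newton step: x_1 = x_0 - f'(x_0)/f''(x_0)
f'(-2) = -30
x_1 = -2 - -30/10 = 1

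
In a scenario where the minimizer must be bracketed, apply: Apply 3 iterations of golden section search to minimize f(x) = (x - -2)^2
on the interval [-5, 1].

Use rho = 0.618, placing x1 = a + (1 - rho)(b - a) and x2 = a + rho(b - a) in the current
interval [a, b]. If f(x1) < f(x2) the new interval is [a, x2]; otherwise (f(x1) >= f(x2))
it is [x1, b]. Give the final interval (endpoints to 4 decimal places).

Golden section search for min of f(x) = (x - -2)^2 on [-5, 1].
Each step: x1 = a + (1 - rho)(b - a), x2 = a + rho(b - a); if f(x1) < f(x2) keep [a, x2], otherwise keep [x1, b].
Step 1: [-5.0000, 1.0000], x1=-2.7080 (f=0.5013), x2=-1.2920 (f=0.5013); f(x1) = f(x2) (tie, not '<') => keep [-2.7080, 1.0000]
Step 2: [-2.7080, 1.0000], x1=-1.2915 (f=0.5019), x2=-0.4165 (f=2.5076); f(x1) < f(x2) => keep [-2.7080, -0.4165]
Step 3: [-2.7080, -0.4165], x1=-1.8326 (f=0.0280), x2=-1.2918 (f=0.5015); f(x1) < f(x2) => keep [-2.7080, -1.2918]
Final interval: [-2.7080, -1.2918]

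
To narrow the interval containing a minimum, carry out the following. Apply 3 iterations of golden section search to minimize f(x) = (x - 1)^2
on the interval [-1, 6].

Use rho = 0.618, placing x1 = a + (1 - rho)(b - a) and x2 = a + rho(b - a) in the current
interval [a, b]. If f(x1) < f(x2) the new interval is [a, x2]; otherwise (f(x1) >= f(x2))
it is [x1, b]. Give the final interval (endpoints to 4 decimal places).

Golden section search for min of f(x) = (x - 1)^2 on [-1, 6].
Each step: x1 = a + (1 - rho)(b - a), x2 = a + rho(b - a); if f(x1) < f(x2) keep [a, x2], otherwise keep [x1, b].
Step 1: [-1.0000, 6.0000], x1=1.6740 (f=0.4543), x2=3.3260 (f=5.4103); f(x1) < f(x2) => keep [-1.0000, 3.3260]
Step 2: [-1.0000, 3.3260], x1=0.6525 (f=0.1207), x2=1.6735 (f=0.4536); f(x1) < f(x2) => keep [-1.0000, 1.6735]
Step 3: [-1.0000, 1.6735], x1=0.0213 (f=0.9579), x2=0.6522 (f=0.1210); f(x1) > f(x2) => keep [0.0213, 1.6735]
Final interval: [0.0213, 1.6735]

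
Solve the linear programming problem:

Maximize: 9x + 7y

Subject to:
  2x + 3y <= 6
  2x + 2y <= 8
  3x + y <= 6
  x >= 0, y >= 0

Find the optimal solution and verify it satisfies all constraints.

Feasible vertices: (0, 0), (0, 2), (12/7, 6/7), (2, 0)
Objective 9x + 7y at each vertex:
  (0, 0): 0
  (0, 2): 14
  (12/7, 6/7): 150/7
  (2, 0): 18
Maximum is 150/7 at (12/7, 6/7).
Verify constraints at (x, y) = (12/7, 6/7):
  2*(12/7) + 3*(6/7) = 6 <= 6 (active)
  2*(12/7) + 2*(6/7) = 36/7 <= 8
  3*(12/7) + 1*(6/7) = 6 <= 6 (active)
  x = 12/7 >= 0, y = 6/7 >= 0. All constraints satisfied.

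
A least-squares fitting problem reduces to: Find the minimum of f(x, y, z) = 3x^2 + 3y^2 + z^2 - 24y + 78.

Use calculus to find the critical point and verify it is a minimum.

f(x,y,z) = 3x^2 + 3y^2 + z^2 - 24y + 78
df/dx = 6x + (0) = 0 => x = 0
df/dy = 6y + (-24) = 0 => y = 4
df/dz = 2z + (0) = 0 => z = 0
f(0,4,0) = 3*(0)^2 + 3*(4)^2 + 1*(0)^2 + -24*(4) + 78 = 30
Hessian is diagonal with entries 6, 6, 2 > 0, confirmed minimum.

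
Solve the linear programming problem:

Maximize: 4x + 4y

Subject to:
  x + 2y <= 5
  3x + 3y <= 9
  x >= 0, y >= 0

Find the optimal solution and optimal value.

Feasible vertices: (0, 0), (0, 5/2), (1, 2), (3, 0)
Objective 4x + 4y at each:
  (0, 0): 0
  (0, 5/2): 10
  (1, 2): 12
  (3, 0): 12
Maximum is 12 at (1, 2).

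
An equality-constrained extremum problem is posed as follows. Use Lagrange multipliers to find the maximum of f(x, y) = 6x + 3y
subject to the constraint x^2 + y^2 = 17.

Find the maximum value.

Set up Lagrange conditions: grad f = lambda * grad g
  6 = 2*lambda*x
  3 = 2*lambda*y
From these: x/y = 6/3, so x = 6t, y = 3t for some t.
Substitute into constraint: (6t)^2 + (3t)^2 = 17
  t^2 * 45 = 17
  t = sqrt(17/45)
Maximum = 6*x + 3*y = (6^2 + 3^2)*t = 45 * sqrt(17/45) = sqrt(765)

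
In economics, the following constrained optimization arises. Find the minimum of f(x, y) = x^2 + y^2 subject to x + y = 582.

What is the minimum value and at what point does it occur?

Substitute y = 582 - x into f(x,y) = x^2 + y^2:
g(x) = x^2 + (582 - x)^2 = 2x^2 - 1164x + 338724
g'(x) = 4x - 1164 = 0  =>  x = 291
y = 582 - 291 = 291
Minimum value = 291^2 + 291^2 = 169362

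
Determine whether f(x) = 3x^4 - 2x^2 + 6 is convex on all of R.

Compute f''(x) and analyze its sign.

f(x) = 3x^4 - 2x^2 + 6
f'(x) = 12x^3 + -4x
f''(x) = 36x^2 + -4
f''(0) = -4 < 0, so not convex near x = 0
Therefore, f is not globally convex on R.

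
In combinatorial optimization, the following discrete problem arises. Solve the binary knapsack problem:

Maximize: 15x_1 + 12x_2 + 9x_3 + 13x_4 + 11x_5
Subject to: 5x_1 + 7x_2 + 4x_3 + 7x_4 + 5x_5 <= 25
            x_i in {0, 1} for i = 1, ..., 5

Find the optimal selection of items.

Items: item 1 (v=15, w=5), item 2 (v=12, w=7), item 3 (v=9, w=4), item 4 (v=13, w=7), item 5 (v=11, w=5)
Capacity: 25
Checking all 32 subsets (w = total weight, v = total value):
  {}: w = 0, v = 0
  {1}: w = 5, v = 15
  {2}: w = 7, v = 12
  {3}: w = 4, v = 9
  {4}: w = 7, v = 13
  {5}: w = 5, v = 11
  {1, 2}: w = 12, v = 27
  {1, 3}: w = 9, v = 24
  {1, 4}: w = 12, v = 28
  {1, 5}: w = 10, v = 26
  {2, 3}: w = 11, v = 21
  {2, 4}: w = 14, v = 25
  {2, 5}: w = 12, v = 23
  {3, 4}: w = 11, v = 22
  {3, 5}: w = 9, v = 20
  {4, 5}: w = 12, v = 24
  {1, 2, 3}: w = 16, v = 36
  {1, 2, 4}: w = 19, v = 40
  {1, 2, 5}: w = 17, v = 38
  {1, 3, 4}: w = 16, v = 37
  {1, 3, 5}: w = 14, v = 35
  {1, 4, 5}: w = 17, v = 39
  {2, 3, 4}: w = 18, v = 34
  {2, 3, 5}: w = 16, v = 32
  {2, 4, 5}: w = 19, v = 36
  {3, 4, 5}: w = 16, v = 33
  {1, 2, 3, 4}: w = 23, v = 49
  {1, 2, 3, 5}: w = 21, v = 47
  {1, 2, 4, 5}: w = 24, v = 51
  {1, 3, 4, 5}: w = 21, v = 48
  {2, 3, 4, 5}: w = 23, v = 45
  {1, 2, 3, 4, 5}: w = 28 > 25, infeasible
Best feasible subset: items [1, 2, 4, 5]
Total weight: 24 <= 25, total value: 51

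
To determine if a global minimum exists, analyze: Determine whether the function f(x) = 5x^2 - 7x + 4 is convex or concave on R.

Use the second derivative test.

f(x) = 5x^2 - 7x + 4
f'(x) = 10x - 7
f''(x) = 10
Since f''(x) = 10 > 0 for all x, f is convex on R.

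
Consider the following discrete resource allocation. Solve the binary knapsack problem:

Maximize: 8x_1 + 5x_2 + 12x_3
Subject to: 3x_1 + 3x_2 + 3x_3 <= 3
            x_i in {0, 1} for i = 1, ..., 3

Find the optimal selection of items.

Items: item 1 (v=8, w=3), item 2 (v=5, w=3), item 3 (v=12, w=3)
Capacity: 3
Checking all 8 subsets (w = total weight, v = total value):
  {}: w = 0, v = 0
  {1}: w = 3, v = 8
  {2}: w = 3, v = 5
  {3}: w = 3, v = 12
  {1, 2}: w = 6 > 3, infeasible
  {1, 3}: w = 6 > 3, infeasible
  {2, 3}: w = 6 > 3, infeasible
  {1, 2, 3}: w = 9 > 3, infeasible
Best feasible subset: items [3]
Total weight: 3 <= 3, total value: 12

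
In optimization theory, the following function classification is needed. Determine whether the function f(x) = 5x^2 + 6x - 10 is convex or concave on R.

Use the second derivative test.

f(x) = 5x^2 + 6x - 10
f'(x) = 10x + 6
f''(x) = 10
Since f''(x) = 10 > 0 for all x, f is convex on R.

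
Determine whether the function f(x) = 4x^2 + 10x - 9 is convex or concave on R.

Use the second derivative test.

f(x) = 4x^2 + 10x - 9
f'(x) = 8x + 10
f''(x) = 8
Since f''(x) = 8 > 0 for all x, f is convex on R.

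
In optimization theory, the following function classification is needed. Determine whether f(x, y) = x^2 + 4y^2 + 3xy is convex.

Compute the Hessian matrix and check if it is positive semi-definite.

f(x,y) = x^2 + 4y^2 + 3xy
Hessian H = [[2, 3], [3, 8]]
trace(H) = 10, det(H) = 7
Eigenvalues: (10 +/- sqrt(72)) / 2 = 9.243, 0.7574
Since both eigenvalues > 0, f is convex.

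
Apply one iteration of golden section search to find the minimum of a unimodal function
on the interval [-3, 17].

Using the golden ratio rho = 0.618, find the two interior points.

Golden section search on [-3, 17].
Golden ratio rho = 0.618 (approx).
Interior points:
  x_1 = -3 + (1-0.618)*20 = 4.6400
  x_2 = -3 + 0.618*20 = 9.3600
Compare f(x_1) and f(x_2) to determine which subinterval to keep.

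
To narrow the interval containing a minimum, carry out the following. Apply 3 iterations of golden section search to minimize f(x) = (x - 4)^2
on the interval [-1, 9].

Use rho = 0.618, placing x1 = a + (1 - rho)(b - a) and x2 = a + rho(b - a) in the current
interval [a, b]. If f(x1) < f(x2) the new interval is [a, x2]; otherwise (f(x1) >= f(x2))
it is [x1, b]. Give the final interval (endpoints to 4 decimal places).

Golden section search for min of f(x) = (x - 4)^2 on [-1, 9].
Each step: x1 = a + (1 - rho)(b - a), x2 = a + rho(b - a); if f(x1) < f(x2) keep [a, x2], otherwise keep [x1, b].
Step 1: [-1.0000, 9.0000], x1=2.8200 (f=1.3924), x2=5.1800 (f=1.3924); f(x1) = f(x2) (tie, not '<') => keep [2.8200, 9.0000]
Step 2: [2.8200, 9.0000], x1=5.1808 (f=1.3942), x2=6.6392 (f=6.9656); f(x1) < f(x2) => keep [2.8200, 6.6392]
Step 3: [2.8200, 6.6392], x1=4.2789 (f=0.0778), x2=5.1803 (f=1.3931); f(x1) < f(x2) => keep [2.8200, 5.1803]
Final interval: [2.8200, 5.1803]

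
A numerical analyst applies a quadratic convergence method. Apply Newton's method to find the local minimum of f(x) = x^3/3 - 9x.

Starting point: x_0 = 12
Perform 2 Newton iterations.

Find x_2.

f(x) = x^3/3 - 9x
f'(x) = x^2 - 9, f''(x) = 2x
Newton update: x_{n+1} = x_n - (x_n^2 - 9)/(2*x_n)
Step 1: x_0 = 12, f'=135, f''=24, x_1 = 51/8
Step 2: x_1 = 51/8, f'=2025/64, f''=51/4, x_2 = 1059/272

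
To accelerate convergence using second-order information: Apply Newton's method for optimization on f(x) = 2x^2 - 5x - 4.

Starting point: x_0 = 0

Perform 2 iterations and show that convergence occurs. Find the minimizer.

f(x) = 2x^2 - 5x - 4, f'(x) = 4x + (-5), f''(x) = 4
Step 1: f'(0) = -5, x_1 = 0 - -5/4 = 5/4
Step 2: f'(5/4) = 0, x_2 = 5/4 (converged)
Newton's method converges in 1 step for quadratics.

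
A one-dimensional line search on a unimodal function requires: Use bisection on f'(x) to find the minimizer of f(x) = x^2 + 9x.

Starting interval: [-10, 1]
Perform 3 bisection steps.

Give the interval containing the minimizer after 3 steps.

Finding critical point of f(x) = x^2 + 9x using bisection on f'(x) = 2x + 9.
f'(x) = 0 when x = -9/2.
Starting interval: [-10, 1]
Step 1: mid = -9/2, f'(mid) = 0, new interval = [-9/2, -9/2]
Step 2: mid = -9/2, f'(mid) = 0, new interval = [-9/2, -9/2]
Step 3: mid = -9/2, f'(mid) = 0, new interval = [-9/2, -9/2]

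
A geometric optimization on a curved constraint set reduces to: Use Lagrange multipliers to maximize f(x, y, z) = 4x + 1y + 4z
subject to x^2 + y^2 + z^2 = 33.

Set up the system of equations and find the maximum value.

Lagrange conditions: 4 = 2*lambda*x, 1 = 2*lambda*y, 4 = 2*lambda*z
So x:4 = y:1 = z:4, i.e. x = 4t, y = 1t, z = 4t
Constraint: t^2*(4^2 + 1^2 + 4^2) = 33
  t^2 * 33 = 33  =>  t = sqrt(1)
Maximum = 4*4t + 1*1t + 4*4t = 33*sqrt(1) = 33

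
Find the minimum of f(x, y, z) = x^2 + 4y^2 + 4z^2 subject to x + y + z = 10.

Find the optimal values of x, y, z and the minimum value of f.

Using Lagrange multipliers on f = x^2 + 4y^2 + 4z^2 with constraint x + y + z = 10:
Conditions: 2*1*x = lambda, 2*4*y = lambda, 2*4*z = lambda
So x = lambda/2, y = lambda/8, z = lambda/8
Substituting into constraint: lambda * (3/4) = 10
lambda = 40/3
x = 20/3, y = 5/3, z = 5/3
Minimum value = 200/3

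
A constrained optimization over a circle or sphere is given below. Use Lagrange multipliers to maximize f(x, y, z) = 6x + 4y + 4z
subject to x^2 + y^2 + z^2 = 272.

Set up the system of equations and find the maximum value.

Lagrange conditions: 6 = 2*lambda*x, 4 = 2*lambda*y, 4 = 2*lambda*z
So x:6 = y:4 = z:4, i.e. x = 6t, y = 4t, z = 4t
Constraint: t^2*(6^2 + 4^2 + 4^2) = 272
  t^2 * 68 = 272  =>  t = sqrt(4)
Maximum = 6*6t + 4*4t + 4*4t = 68*sqrt(4) = 136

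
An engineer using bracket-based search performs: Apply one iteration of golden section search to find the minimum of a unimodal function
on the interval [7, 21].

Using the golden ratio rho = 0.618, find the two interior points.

Golden section search on [7, 21].
Golden ratio rho = 0.618 (approx).
Interior points:
  x_1 = 7 + (1-0.618)*14 = 12.3480
  x_2 = 7 + 0.618*14 = 15.6520
Compare f(x_1) and f(x_2) to determine which subinterval to keep.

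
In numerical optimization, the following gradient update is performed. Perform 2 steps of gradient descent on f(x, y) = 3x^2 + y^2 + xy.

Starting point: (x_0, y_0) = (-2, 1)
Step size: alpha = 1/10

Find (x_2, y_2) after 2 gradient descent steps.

f(x,y) = 3x^2 + y^2 + xy
grad_x = 6x + 1y, grad_y = 2y + 1x
Step 1: grad = (-11, 0), (-9/10, 1)
Step 2: grad = (-22/5, 11/10), (-23/50, 89/100)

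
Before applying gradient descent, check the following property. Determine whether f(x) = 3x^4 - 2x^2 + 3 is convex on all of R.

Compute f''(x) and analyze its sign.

f(x) = 3x^4 - 2x^2 + 3
f'(x) = 12x^3 + -4x
f''(x) = 36x^2 + -4
f''(0) = -4 < 0, so not convex near x = 0
Therefore, f is not globally convex on R.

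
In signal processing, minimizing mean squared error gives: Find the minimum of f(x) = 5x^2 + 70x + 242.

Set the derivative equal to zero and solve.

f(x) = 5x^2 + 70x + 242
f'(x) = 10x + (70) = 0
x = -70/10 = -7
f(-7) = -3
Since f''(x) = 10 > 0, this is a minimum.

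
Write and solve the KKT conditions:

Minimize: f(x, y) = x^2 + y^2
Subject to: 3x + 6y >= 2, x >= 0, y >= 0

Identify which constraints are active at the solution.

KKT conditions for min x^2 + y^2 s.t. 3x + 6y >= 2, x >= 0, y >= 0:
Stationarity: 2x = mu*3 + mu_x, 2y = mu*6 + mu_y, with mu, mu_x, mu_y >= 0
Complementary slackness: mu*(3x + 6y - 2) = 0, mu_x*x = 0, mu_y*y = 0
(0, 0) is infeasible (3*0 + 6*0 < 2), so if mu = 0 stationarity would force x = mu_x/2 >= 0, y = mu_y/2 >= 0 with mu_x*x = mu_y*y = 0, i.e. x = y = 0: contradiction. Hence mu > 0 and 3x + 6y = 2 is active.
Try x > 0, y > 0 (so mu_x = mu_y = 0): x = 3*mu/2, y = 6*mu/2
Substitute: 3*(3*mu/2) + 6*(6*mu/2) = 2
  mu*45/2 = 2 => mu = 4/45
x* = 2/15 > 0, y* = 4/15 > 0, consistent with mu_x = mu_y = 0.
f is convex and the constraints are linear, so this KKT point is the global minimum.
f* = 4/45
Active constraints: 3x + 6y >= 2 (holds with equality, mu = 4/45 > 0); x >= 0 and y >= 0 are inactive (mu_x = mu_y = 0).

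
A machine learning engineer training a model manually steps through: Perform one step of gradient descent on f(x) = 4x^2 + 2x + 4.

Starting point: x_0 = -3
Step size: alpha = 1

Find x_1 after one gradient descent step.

f(x) = 4x^2 + 2x + 4
f'(x) = 8x + 2
f'(-3) = 8*-3 + (2) = -22
x_1 = x_0 - alpha * f'(x_0) = -3 - 1 * -22 = 19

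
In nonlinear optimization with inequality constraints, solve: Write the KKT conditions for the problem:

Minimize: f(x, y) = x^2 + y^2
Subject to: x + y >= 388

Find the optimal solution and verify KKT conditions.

KKT conditions for min x^2 + y^2 s.t. x + y >= 388:
Stationarity: 2x = mu, 2y = mu
So x = y = mu/2.
Complementary slackness: mu*(x + y - 388) = 0
Primal feasibility: x + y >= 388; dual feasibility: mu >= 0
If mu = 0 then x = y = 0, but 0 + 0 < 388 is infeasible, so the constraint is active.
Constraint active: x + y = 2*(mu/2) = 388 => mu = 388
x = y = 194, f = 75272
Verify: stationarity 2*194 = 388 = mu; primal 194 + 194 = 388 >= 388; dual mu = 388 >= 0; complementary slackness 388*(388 - 388) = 0. All KKT conditions hold.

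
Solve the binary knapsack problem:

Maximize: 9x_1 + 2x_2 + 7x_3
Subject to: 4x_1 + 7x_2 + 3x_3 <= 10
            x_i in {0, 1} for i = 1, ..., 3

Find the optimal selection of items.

Items: item 1 (v=9, w=4), item 2 (v=2, w=7), item 3 (v=7, w=3)
Capacity: 10
Checking all 8 subsets (w = total weight, v = total value):
  {}: w = 0, v = 0
  {1}: w = 4, v = 9
  {2}: w = 7, v = 2
  {3}: w = 3, v = 7
  {1, 2}: w = 11 > 10, infeasible
  {1, 3}: w = 7, v = 16
  {2, 3}: w = 10, v = 9
  {1, 2, 3}: w = 14 > 10, infeasible
Best feasible subset: items [1, 3]
Total weight: 7 <= 10, total value: 16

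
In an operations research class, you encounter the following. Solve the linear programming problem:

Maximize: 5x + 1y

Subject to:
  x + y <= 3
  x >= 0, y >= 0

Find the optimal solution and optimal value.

The feasible region has vertices at [(0, 0), (3, 0), (0, 3)].
Checking objective 5x + 1y at each vertex:
  (0, 0): 5*0 + 1*0 = 0
  (3, 0): 5*3 + 1*0 = 15
  (0, 3): 5*0 + 1*3 = 3
Maximum is 15 at (3, 0).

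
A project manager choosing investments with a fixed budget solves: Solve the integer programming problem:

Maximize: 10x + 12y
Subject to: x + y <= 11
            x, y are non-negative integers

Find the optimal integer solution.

Objective: 10x + 12y, constraint: x + y <= 11
Coefficient of y is 12 > coefficient of x is 10, so allocate the entire budget to y.
Optimal: x = 0, y = 11, value = 132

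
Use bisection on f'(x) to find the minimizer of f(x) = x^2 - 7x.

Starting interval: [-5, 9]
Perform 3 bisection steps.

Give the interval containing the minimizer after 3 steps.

Finding critical point of f(x) = x^2 - 7x using bisection on f'(x) = 2x + -7.
f'(x) = 0 when x = 7/2.
Starting interval: [-5, 9]
Step 1: mid = 2, f'(mid) = -3, new interval = [2, 9]
Step 2: mid = 11/2, f'(mid) = 4, new interval = [2, 11/2]
Step 3: mid = 15/4, f'(mid) = 1/2, new interval = [2, 15/4]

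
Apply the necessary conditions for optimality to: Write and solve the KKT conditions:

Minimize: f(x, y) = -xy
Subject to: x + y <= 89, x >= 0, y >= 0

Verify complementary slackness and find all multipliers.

Problem: min -xy s.t. x + y <= 89 (multiplier lambda), x >= 0 (mu_x), y >= 0 (mu_y)
KKT stationarity: -y + lambda - mu_x = 0, -x + lambda - mu_y = 0, with lambda, mu_x, mu_y >= 0
Complementary slackness: lambda*(x + y - 89) = 0, mu_x*x = 0, mu_y*y = 0
If lambda = 0: y = -mu_x <= 0 and x = -mu_y <= 0 force x = y = 0 with f = 0; but x = y = 89/2 is feasible with f = -7921/4 < 0, so this is not the minimum. Hence lambda > 0 and x + y = 89.
Try x > 0, y > 0 (so mu_x = mu_y = 0): y = lambda, x = lambda => x = y = lambda
x + y = 89 => 2*lambda = 89 => lambda = 89/2
x* = y* = 89/2 > 0, consistent with mu_x = mu_y = 0.
(Any feasible point with x = 0 or y = 0 has f = 0 > -7921/4, so the minimum is not on those boundaries.)
min(-xy) = -7921/4 (i.e. max xy = 7921/4)
Multipliers: lambda = 89/2, mu_x = 0, mu_y = 0
Complementary slackness: lambda*(x + y - 89) = 89/2*(89/2 + 89/2 - 89) = 0, mu_x*x = 0*89/2 = 0, mu_y*y = 0*89/2 = 0. Satisfied.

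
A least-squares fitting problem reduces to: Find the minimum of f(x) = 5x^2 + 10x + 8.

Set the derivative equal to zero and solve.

f(x) = 5x^2 + 10x + 8
f'(x) = 10x + (10) = 0
x = -10/10 = -1
f(-1) = 3
Since f''(x) = 10 > 0, this is a minimum.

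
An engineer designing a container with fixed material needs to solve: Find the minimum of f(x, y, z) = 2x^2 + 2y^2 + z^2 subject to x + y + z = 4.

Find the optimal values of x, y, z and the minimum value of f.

Using Lagrange multipliers on f = 2x^2 + 2y^2 + z^2 with constraint x + y + z = 4:
Conditions: 2*2*x = lambda, 2*2*y = lambda, 2*1*z = lambda
So x = lambda/4, y = lambda/4, z = lambda/2
Substituting into constraint: lambda * (1) = 4
lambda = 4
x = 1, y = 1, z = 2
Minimum value = 8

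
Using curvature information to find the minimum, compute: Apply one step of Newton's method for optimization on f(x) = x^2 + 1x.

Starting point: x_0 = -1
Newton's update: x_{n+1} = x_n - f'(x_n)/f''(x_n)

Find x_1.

f(x) = x^2 + 1x
f'(x) = 2x + (1), f''(x) = 2
Newton step: x_1 = x_0 - f'(x_0)/f''(x_0)
f'(-1) = -1
x_1 = -1 - -1/2 = -1/2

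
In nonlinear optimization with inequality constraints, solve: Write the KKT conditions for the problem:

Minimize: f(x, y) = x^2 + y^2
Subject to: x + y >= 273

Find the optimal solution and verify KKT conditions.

KKT conditions for min x^2 + y^2 s.t. x + y >= 273:
Stationarity: 2x = mu, 2y = mu
So x = y = mu/2.
Complementary slackness: mu*(x + y - 273) = 0
Primal feasibility: x + y >= 273; dual feasibility: mu >= 0
If mu = 0 then x = y = 0, but 0 + 0 < 273 is infeasible, so the constraint is active.
Constraint active: x + y = 2*(mu/2) = 273 => mu = 273
x = y = 273/2, f = 74529/2
Verify: stationarity 2*(273/2) = 273 = mu; primal 273/2 + 273/2 = 273 >= 273; dual mu = 273 >= 0; complementary slackness 273*(273 - 273) = 0. All KKT conditions hold.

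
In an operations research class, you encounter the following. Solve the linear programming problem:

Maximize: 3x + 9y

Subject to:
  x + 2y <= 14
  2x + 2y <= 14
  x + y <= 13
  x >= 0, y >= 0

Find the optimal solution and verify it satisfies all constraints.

Feasible vertices: (0, 0), (0, 7), (7, 0)
Objective 3x + 9y at each vertex:
  (0, 0): 0
  (0, 7): 63
  (7, 0): 21
Maximum is 63 at (0, 7).
Verify constraints at (x, y) = (0, 7):
  1*0 + 2*7 = 14 <= 14 (active)
  2*0 + 2*7 = 14 <= 14 (active)
  1*0 + 1*7 = 7 <= 13
  x = 0 >= 0, y = 7 >= 0. All constraints satisfied.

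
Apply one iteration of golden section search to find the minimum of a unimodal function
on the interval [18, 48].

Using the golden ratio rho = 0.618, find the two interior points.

Golden section search on [18, 48].
Golden ratio rho = 0.618 (approx).
Interior points:
  x_1 = 18 + (1-0.618)*30 = 29.4600
  x_2 = 18 + 0.618*30 = 36.5400
Compare f(x_1) and f(x_2) to determine which subinterval to keep.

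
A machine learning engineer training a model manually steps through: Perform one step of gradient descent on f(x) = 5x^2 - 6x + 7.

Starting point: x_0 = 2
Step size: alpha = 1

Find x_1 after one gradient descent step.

f(x) = 5x^2 - 6x + 7
f'(x) = 10x - 6
f'(2) = 10*2 + (-6) = 14
x_1 = x_0 - alpha * f'(x_0) = 2 - 1 * 14 = -12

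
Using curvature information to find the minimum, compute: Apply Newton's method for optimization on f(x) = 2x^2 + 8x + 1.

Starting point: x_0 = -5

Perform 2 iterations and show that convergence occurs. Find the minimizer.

f(x) = 2x^2 + 8x + 1, f'(x) = 4x + (8), f''(x) = 4
Step 1: f'(-5) = -12, x_1 = -5 - -12/4 = -2
Step 2: f'(-2) = 0, x_2 = -2 (converged)
Newton's method converges in 1 step for quadratics.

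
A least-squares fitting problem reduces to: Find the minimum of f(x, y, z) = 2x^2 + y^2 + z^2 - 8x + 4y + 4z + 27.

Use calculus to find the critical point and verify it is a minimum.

f(x,y,z) = 2x^2 + y^2 + z^2 - 8x + 4y + 4z + 27
df/dx = 4x + (-8) = 0 => x = 2
df/dy = 2y + (4) = 0 => y = -2
df/dz = 2z + (4) = 0 => z = -2
f(2,-2,-2) = 2*(2)^2 + 1*(-2)^2 + 1*(-2)^2 + -8*(2) + 4*(-2) + 4*(-2) + 27 = 11
Hessian is diagonal with entries 4, 2, 2 > 0, confirmed minimum.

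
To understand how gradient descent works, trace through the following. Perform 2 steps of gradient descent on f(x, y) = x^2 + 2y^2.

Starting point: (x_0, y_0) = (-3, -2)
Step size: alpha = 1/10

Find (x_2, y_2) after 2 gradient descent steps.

f(x,y) = x^2 + 2y^2
grad_x = 2x + 0y, grad_y = 4y + 0x
Step 1: grad = (-6, -8), (-12/5, -6/5)
Step 2: grad = (-24/5, -24/5), (-48/25, -18/25)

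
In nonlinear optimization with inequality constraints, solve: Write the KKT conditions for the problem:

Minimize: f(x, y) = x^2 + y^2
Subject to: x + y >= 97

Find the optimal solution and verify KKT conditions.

KKT conditions for min x^2 + y^2 s.t. x + y >= 97:
Stationarity: 2x = mu, 2y = mu
So x = y = mu/2.
Complementary slackness: mu*(x + y - 97) = 0
Primal feasibility: x + y >= 97; dual feasibility: mu >= 0
If mu = 0 then x = y = 0, but 0 + 0 < 97 is infeasible, so the constraint is active.
Constraint active: x + y = 2*(mu/2) = 97 => mu = 97
x = y = 97/2, f = 9409/2
Verify: stationarity 2*(97/2) = 97 = mu; primal 97/2 + 97/2 = 97 >= 97; dual mu = 97 >= 0; complementary slackness 97*(97 - 97) = 0. All KKT conditions hold.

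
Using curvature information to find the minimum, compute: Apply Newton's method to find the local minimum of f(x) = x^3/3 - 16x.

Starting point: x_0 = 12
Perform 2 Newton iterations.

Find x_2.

f(x) = x^3/3 - 16x
f'(x) = x^2 - 16, f''(x) = 2x
Newton update: x_{n+1} = x_n - (x_n^2 - 16)/(2*x_n)
Step 1: x_0 = 12, f'=128, f''=24, x_1 = 20/3
Step 2: x_1 = 20/3, f'=256/9, f''=40/3, x_2 = 68/15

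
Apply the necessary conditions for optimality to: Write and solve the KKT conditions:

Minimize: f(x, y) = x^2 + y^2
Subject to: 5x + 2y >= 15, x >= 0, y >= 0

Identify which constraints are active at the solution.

KKT conditions for min x^2 + y^2 s.t. 5x + 2y >= 15, x >= 0, y >= 0:
Stationarity: 2x = mu*5 + mu_x, 2y = mu*2 + mu_y, with mu, mu_x, mu_y >= 0
Complementary slackness: mu*(5x + 2y - 15) = 0, mu_x*x = 0, mu_y*y = 0
(0, 0) is infeasible (5*0 + 2*0 < 15), so if mu = 0 stationarity would force x = mu_x/2 >= 0, y = mu_y/2 >= 0 with mu_x*x = mu_y*y = 0, i.e. x = y = 0: contradiction. Hence mu > 0 and 5x + 2y = 15 is active.
Try x > 0, y > 0 (so mu_x = mu_y = 0): x = 5*mu/2, y = 2*mu/2
Substitute: 5*(5*mu/2) + 2*(2*mu/2) = 15
  mu*29/2 = 15 => mu = 30/29
x* = 75/29 > 0, y* = 30/29 > 0, consistent with mu_x = mu_y = 0.
f is convex and the constraints are linear, so this KKT point is the global minimum.
f* = 225/29
Active constraints: 5x + 2y >= 15 (holds with equality, mu = 30/29 > 0); x >= 0 and y >= 0 are inactive (mu_x = mu_y = 0).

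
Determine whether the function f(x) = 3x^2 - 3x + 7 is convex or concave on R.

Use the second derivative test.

f(x) = 3x^2 - 3x + 7
f'(x) = 6x - 3
f''(x) = 6
Since f''(x) = 6 > 0 for all x, f is convex on R.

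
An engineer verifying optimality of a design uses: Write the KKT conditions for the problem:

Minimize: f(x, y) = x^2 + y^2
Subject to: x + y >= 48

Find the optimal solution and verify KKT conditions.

KKT conditions for min x^2 + y^2 s.t. x + y >= 48:
Stationarity: 2x = mu, 2y = mu
So x = y = mu/2.
Complementary slackness: mu*(x + y - 48) = 0
Primal feasibility: x + y >= 48; dual feasibility: mu >= 0
If mu = 0 then x = y = 0, but 0 + 0 < 48 is infeasible, so the constraint is active.
Constraint active: x + y = 2*(mu/2) = 48 => mu = 48
x = y = 24, f = 1152
Verify: stationarity 2*24 = 48 = mu; primal 24 + 24 = 48 >= 48; dual mu = 48 >= 0; complementary slackness 48*(48 - 48) = 0. All KKT conditions hold.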